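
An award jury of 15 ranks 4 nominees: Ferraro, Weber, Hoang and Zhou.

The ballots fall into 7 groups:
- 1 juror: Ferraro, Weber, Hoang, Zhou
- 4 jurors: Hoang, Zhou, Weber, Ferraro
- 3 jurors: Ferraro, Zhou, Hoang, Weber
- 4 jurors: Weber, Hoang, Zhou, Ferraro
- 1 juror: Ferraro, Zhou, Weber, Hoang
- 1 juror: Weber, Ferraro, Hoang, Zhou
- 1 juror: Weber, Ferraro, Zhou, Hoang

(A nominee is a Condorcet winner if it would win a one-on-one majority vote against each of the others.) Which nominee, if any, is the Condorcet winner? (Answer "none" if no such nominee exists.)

Pairwise majorities:
Ferraro vs Weber: Weber, 10–5.
Ferraro–Hoang: Hoang 8–7.
Ferraro vs Zhou: Zhou, 8–7.
Weber–Hoang: Weber 8–7.
Weber vs Zhou: Zhou, 8–7.
Hoang vs Zhou: Hoang wins 10–5.
Every nominee loses at least once (Ferraro loses to Weber; Weber loses to Zhou; Hoang loses to Weber; Zhou loses to Hoang). The majority relation contains the cycle Weber → Hoang → Zhou → Weber, so there is no Condorcet winner.

none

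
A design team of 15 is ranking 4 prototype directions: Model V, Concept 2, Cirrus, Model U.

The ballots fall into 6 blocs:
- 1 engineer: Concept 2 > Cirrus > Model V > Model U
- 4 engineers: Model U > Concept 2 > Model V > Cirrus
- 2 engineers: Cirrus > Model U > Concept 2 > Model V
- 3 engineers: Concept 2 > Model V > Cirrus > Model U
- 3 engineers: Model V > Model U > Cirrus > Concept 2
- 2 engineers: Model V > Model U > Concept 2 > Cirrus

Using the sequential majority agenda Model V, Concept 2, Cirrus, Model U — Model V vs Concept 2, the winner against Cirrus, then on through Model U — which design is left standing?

Model U

Round 1: Model V vs Concept 2 — 5–10, Concept 2 advances.
Round 2: Concept 2 vs Cirrus — 10–5, Concept 2 advances.
Round 3: Concept 2 vs Model U — 4–11, Model U advances.
Model U survives the agenda.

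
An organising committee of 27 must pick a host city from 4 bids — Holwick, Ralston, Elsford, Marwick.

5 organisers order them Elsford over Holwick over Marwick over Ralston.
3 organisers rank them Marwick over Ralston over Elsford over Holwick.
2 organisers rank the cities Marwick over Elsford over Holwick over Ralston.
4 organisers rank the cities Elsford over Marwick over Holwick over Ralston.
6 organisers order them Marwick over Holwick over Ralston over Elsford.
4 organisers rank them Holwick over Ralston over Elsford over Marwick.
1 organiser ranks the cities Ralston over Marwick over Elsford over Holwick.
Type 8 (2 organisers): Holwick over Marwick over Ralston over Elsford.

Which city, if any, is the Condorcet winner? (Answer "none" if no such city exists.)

Check each pair by majority over 27 ballots:
Holwick vs Ralston: Holwick wins 23–4.
Holwick–Elsford: Elsford 15–12.
Holwick vs Marwick: Marwick, 16–11.
Ralston vs Elsford: Ralston, 16–11.
Ralston vs Marwick: Marwick wins 22–5.
Elsford vs Marwick: Marwick wins 14–13.
Marwick defeats every rival head-to-head and is the Condorcet winner.

Marwick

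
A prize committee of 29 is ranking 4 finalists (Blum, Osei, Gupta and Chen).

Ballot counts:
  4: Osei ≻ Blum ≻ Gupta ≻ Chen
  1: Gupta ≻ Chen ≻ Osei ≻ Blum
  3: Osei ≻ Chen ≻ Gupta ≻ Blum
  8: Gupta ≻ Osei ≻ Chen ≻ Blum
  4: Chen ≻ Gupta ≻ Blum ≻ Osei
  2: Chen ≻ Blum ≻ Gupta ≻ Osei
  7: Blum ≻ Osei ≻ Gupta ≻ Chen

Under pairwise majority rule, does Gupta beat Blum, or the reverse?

Ballots ranking Gupta above Blum: 1 + 3 + 8 + 4 = 16.
Ballots ranking Blum above Gupta: 29 − 16 = 13.
Gupta wins the head-to-head 16–13.

Gupta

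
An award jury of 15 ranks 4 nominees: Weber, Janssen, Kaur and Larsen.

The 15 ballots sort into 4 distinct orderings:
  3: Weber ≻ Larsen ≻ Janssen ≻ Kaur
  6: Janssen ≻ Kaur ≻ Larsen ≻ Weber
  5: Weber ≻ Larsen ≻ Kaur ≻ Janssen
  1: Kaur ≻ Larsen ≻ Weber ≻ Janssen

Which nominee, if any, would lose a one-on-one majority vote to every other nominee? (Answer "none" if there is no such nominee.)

Kaur

Head-to-head results (15 jurors):
Weber–Janssen: Weber 9–6.
Weber vs Kaur: Weber wins 8–7.
Weber vs Larsen: Weber is ranked higher on 3+5 = 8 ballots, Larsen on 7. Weber wins 8–7.
Janssen vs Kaur: Janssen preferred on 3+6 = 9 ballots; Janssen wins 9–6.
Janssen vs Larsen: Janssen is ranked higher on 6 ballots, Larsen on 9. Larsen wins 9–6.
Kaur vs Larsen: Larsen, 8–7.
Kaur loses to every other nominee — it is the Condorcet loser.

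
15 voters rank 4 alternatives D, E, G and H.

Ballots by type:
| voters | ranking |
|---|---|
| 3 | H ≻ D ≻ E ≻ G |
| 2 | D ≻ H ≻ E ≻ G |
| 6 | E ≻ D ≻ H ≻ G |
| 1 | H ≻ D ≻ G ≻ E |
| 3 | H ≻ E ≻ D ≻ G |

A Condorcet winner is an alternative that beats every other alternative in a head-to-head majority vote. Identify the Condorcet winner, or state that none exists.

none

Head-to-head results (15 voters):
D vs E: E wins 9–6.
D vs G: 3+2+6+1+3 = 15 for D, 0 for G — D by 15–0.
D vs H: D, 8–7.
E vs G: E wins 14–1.
E vs H: 6 for E, 9 for H — H by 9–6.
G vs H: 0 for G, 15 for H — H by 15–0.
Each alternative drops at least one matchup (D loses to E; E loses to H; G loses to D; H loses to D); the cycle D → H → E → D rules out a Condorcet winner.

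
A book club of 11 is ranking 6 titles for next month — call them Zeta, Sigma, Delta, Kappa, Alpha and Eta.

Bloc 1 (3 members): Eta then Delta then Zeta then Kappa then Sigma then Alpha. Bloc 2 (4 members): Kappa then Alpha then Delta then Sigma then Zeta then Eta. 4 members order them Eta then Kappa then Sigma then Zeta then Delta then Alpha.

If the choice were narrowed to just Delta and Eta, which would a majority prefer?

Eta

Ballots ranking Delta above Eta: 4.
Ballots ranking Eta above Delta: 11 − 4 = 7.
Eta wins the head-to-head 7–4.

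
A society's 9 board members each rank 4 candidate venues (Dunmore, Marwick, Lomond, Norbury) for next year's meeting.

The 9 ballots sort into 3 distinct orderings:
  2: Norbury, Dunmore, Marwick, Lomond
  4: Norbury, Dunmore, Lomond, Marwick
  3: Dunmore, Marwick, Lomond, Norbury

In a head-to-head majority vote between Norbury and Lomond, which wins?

Norbury

Ballots ranking Norbury above Lomond: 2 + 4 = 6.
Ballots ranking Lomond above Norbury: 9 − 6 = 3.
Norbury wins the head-to-head 6–3.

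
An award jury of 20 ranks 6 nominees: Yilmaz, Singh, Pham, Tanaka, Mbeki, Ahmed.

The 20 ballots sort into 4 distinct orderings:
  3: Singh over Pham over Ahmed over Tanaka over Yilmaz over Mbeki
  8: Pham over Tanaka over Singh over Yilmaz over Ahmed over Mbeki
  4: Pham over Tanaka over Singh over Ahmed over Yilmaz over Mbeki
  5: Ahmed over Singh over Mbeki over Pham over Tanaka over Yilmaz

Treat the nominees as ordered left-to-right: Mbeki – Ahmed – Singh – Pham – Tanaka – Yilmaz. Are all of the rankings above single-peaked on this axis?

yes

Axis positions: Mbeki=1, Ahmed=2, Singh=3, Pham=4, Tanaka=5, Yilmaz=6.
Ballot type 1 (peak Singh at position 3): ranking walks positions 3-4-2-5-6-1, expanding outward from the peak — single-peaked.
Ballot type 2 (peak Pham at position 4): ranking walks positions 4-5-3-6-2-1, expanding outward from the peak — single-peaked.
Ballot type 3 (peak Pham at position 4): ranking walks positions 4-5-3-2-6-1, expanding outward from the peak — single-peaked.
Ballot type 4 (peak Ahmed at position 2): ranking walks positions 2-3-1-4-5-6, expanding outward from the peak — single-peaked.
Every ranking is single-peaked on this axis.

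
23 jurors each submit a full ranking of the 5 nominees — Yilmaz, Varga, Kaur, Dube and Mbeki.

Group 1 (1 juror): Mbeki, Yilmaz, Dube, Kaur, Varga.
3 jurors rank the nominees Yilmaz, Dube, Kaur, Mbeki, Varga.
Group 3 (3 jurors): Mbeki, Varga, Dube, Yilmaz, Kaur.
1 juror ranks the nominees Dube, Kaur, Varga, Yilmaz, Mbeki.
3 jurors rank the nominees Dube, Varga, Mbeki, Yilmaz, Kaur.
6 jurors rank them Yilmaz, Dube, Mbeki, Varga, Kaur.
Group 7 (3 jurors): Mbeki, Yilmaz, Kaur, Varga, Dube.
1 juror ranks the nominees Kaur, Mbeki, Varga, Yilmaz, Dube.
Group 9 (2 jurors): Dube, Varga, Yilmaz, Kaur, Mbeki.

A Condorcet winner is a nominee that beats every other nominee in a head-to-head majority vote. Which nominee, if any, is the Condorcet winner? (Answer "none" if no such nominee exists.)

Yilmaz

Pairwise majorities:
Yilmaz vs Varga: Yilmaz, 13–10.
Yilmaz vs Kaur: Yilmaz, 21–2.
Yilmaz vs Dube: Yilmaz, 14–9.
Yilmaz–Mbeki: Yilmaz 12–11.
Varga vs Kaur: Varga wins 14–9.
Varga vs Dube: Dube wins 16–7.
Varga vs Mbeki: Mbeki wins 17–6.
Kaur vs Dube: Dube, 19–4.
Kaur–Mbeki: Mbeki 16–7.
Dube–Mbeki: Dube 15–8.
Yilmaz wins every pairwise contest, so Yilmaz is the Condorcet winner.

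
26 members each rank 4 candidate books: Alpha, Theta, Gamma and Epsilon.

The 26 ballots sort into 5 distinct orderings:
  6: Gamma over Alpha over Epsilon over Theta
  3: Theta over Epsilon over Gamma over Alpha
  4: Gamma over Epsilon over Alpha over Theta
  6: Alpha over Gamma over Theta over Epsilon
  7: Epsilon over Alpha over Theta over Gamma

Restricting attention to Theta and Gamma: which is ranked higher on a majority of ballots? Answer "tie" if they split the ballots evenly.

Gamma

Ballots ranking Theta above Gamma: 3 + 7 = 10.
Ballots ranking Gamma above Theta: 26 − 10 = 16.
Gamma wins the head-to-head 16–10.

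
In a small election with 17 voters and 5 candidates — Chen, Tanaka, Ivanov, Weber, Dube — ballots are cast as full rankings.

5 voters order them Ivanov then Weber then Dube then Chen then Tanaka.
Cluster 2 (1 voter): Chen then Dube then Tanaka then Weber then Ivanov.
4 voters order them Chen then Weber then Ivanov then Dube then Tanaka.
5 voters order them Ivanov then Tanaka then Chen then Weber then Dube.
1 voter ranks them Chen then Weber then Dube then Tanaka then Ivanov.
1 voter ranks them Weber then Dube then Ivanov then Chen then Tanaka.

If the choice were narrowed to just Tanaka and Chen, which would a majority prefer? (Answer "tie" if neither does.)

Chen

Ballots ranking Tanaka above Chen: 5.
Ballots ranking Chen above Tanaka: 17 − 5 = 12.
Chen wins the head-to-head 12–5.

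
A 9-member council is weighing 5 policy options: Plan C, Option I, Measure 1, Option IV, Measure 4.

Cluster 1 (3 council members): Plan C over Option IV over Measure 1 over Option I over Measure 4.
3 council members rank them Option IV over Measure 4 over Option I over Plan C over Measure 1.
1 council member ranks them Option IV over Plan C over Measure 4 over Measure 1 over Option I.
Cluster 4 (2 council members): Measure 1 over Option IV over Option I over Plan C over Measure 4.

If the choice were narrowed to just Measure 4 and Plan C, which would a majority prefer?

Plan C

Ballots ranking Measure 4 above Plan C: 3.
Ballots ranking Plan C above Measure 4: 9 − 3 = 6.
Plan C wins the head-to-head 6–3.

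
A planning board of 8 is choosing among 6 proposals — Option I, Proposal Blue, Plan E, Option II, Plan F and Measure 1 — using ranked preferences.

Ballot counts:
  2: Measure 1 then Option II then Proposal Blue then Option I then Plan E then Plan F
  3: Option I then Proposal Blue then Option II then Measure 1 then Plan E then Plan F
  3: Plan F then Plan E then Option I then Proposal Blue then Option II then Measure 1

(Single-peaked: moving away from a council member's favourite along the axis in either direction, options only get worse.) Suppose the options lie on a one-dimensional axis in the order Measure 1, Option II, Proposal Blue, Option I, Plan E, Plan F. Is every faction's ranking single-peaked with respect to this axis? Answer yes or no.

Axis positions: Measure 1=1, Option II=2, Proposal Blue=3, Option I=4, Plan E=5, Plan F=6.
Faction 1 (peak Measure 1 at position 1): ranking walks positions 1-2-3-4-5-6, expanding outward from the peak — single-peaked.
Faction 2 (peak Option I at position 4): ranking walks positions 4-3-2-1-5-6, expanding outward from the peak — single-peaked.
Faction 3 (peak Plan F at position 6): ranking walks positions 6-5-4-3-2-1, expanding outward from the peak — single-peaked.
Every ranking is single-peaked on this axis.

yes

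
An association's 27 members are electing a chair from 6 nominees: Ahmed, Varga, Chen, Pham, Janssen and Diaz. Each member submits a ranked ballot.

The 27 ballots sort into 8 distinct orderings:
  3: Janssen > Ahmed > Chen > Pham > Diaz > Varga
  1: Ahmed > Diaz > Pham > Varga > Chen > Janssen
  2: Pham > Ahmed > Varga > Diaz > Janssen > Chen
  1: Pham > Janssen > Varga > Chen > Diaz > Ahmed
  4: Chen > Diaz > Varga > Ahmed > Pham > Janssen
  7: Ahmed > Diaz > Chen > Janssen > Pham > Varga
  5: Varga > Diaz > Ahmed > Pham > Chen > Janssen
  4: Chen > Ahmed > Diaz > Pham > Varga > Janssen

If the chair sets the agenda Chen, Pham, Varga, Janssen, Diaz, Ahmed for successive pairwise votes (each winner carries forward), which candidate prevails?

Ahmed

Round 1: Chen vs Pham — 18–9, Chen advances.
Round 2: Chen vs Varga — 18–9, Chen advances.
Round 3: Chen vs Janssen — 21–6, Chen advances.
Round 4: Chen vs Diaz — 12–15, Diaz advances.
Round 5: Diaz vs Ahmed — 10–17, Ahmed advances.
The agenda winner is Ahmed.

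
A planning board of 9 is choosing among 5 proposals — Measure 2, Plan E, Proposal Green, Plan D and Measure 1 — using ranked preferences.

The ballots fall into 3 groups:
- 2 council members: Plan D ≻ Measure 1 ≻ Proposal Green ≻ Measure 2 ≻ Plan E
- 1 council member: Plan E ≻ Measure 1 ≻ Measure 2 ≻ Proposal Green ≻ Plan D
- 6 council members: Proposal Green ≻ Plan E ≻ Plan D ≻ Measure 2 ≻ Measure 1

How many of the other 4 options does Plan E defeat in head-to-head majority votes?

3

Plan E against each rival (9 council members):
Plan E vs Measure 2: Plan E preferred on 1+6 = 7 ballots; Plan E wins 7–2.
Plan E vs Proposal Green: 1 for Plan E, 8 for Proposal Green — Proposal Green by 8–1.
Plan E vs Plan D: Plan E is ranked higher on 1+6 = 7 ballots, Plan D on 2. Plan E wins 7–2.
Plan E vs Measure 1: 1+6 = 7 for Plan E, 2 for Measure 1 — Plan E by 7–2.
Plan E beats Measure 2, Plan D, Measure 1; loses to Proposal Green — 3 pairwise wins.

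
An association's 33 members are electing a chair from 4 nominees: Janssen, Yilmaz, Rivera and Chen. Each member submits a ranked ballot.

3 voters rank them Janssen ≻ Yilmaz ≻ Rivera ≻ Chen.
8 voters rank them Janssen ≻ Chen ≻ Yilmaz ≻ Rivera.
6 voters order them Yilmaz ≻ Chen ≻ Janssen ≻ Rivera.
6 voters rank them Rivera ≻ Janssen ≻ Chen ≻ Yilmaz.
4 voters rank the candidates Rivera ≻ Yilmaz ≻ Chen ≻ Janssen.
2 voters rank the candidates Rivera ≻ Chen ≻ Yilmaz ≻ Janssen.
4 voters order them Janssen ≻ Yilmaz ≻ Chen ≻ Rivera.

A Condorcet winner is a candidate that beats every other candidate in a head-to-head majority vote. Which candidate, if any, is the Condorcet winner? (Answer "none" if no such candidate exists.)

Janssen

Pairwise majorities:
Janssen vs Yilmaz: Janssen wins 21–12.
Janssen vs Rivera: Janssen wins 21–12.
Janssen vs Chen: Janssen, 21–12.
Yilmaz–Rivera: Yilmaz 21–12.
Yilmaz vs Chen: Yilmaz, 17–16.
Rivera vs Chen: Chen wins 18–15.
Janssen defeats every rival head-to-head and is the Condorcet winner.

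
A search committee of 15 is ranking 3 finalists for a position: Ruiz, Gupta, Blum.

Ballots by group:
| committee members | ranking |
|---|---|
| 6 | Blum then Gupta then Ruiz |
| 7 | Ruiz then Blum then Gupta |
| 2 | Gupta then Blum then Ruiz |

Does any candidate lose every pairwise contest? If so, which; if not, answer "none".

Pairwise majorities:
Ruiz vs Gupta: 7 to 8, Gupta.
Ruiz vs Blum: Ruiz is ranked higher on 7 ballots, Blum on 8. Blum wins 8–7.
Gupta vs Blum: 2 to 13, Blum.
Only Ruiz has no wins; Ruiz is the Condorcet loser.

Ruiz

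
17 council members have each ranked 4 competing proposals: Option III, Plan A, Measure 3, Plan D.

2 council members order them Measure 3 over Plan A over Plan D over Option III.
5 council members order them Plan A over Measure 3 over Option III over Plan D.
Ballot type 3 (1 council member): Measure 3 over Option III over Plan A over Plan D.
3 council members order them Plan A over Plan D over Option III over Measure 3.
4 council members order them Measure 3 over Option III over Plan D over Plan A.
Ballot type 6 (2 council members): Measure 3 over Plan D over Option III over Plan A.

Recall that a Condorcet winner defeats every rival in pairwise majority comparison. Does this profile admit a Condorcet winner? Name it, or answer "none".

Measure 3

Head-to-head results (17 council members):
Option III–Plan A: Plan A 10–7.
Option III vs Measure 3: Measure 3, 14–3.
Option III vs Plan D: Option III, 10–7.
Plan A vs Measure 3: Measure 3, 9–8.
Plan A vs Plan D: Plan A wins 11–6.
Measure 3 vs Plan D: Measure 3, 14–3.
Measure 3 defeats every rival head-to-head and is the Condorcet winner.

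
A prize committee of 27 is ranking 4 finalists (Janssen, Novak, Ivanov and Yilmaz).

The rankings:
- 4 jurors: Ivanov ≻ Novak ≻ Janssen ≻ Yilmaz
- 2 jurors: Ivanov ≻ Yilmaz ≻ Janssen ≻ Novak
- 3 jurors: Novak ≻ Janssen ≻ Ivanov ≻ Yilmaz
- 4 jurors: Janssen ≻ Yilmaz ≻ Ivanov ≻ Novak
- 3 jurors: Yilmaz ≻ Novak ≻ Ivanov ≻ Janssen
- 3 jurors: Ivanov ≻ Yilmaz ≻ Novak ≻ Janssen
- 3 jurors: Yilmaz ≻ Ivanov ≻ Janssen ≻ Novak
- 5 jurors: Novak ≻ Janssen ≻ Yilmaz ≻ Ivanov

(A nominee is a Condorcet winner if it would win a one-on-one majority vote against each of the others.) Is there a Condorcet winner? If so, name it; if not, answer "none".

none

Pairwise majorities:
Janssen vs Novak: Novak, 18–9.
Janssen vs Ivanov: Ivanov, 15–12.
Janssen vs Yilmaz: Janssen wins 16–11.
Novak–Ivanov: Ivanov 16–11.
Novak vs Yilmaz: Yilmaz wins 15–12.
Ivanov vs Yilmaz: Yilmaz wins 15–12.
Every nominee loses at least once (Janssen loses to Novak; Novak loses to Ivanov; Ivanov loses to Yilmaz; Yilmaz loses to Janssen). The majority relation contains the cycle Janssen → Yilmaz → Novak → Janssen, so there is no Condorcet winner.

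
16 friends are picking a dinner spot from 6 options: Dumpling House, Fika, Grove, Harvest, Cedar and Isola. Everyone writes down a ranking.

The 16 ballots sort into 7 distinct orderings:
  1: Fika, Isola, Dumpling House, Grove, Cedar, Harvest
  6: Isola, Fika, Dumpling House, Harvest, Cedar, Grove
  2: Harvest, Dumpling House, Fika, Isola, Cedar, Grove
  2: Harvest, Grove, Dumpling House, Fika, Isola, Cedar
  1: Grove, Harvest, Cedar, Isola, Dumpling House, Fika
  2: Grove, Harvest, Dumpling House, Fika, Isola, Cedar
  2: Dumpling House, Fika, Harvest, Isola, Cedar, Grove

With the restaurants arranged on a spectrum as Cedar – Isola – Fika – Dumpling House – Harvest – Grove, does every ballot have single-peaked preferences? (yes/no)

Axis positions: Cedar=1, Isola=2, Fika=3, Dumpling House=4, Harvest=5, Grove=6.
Faction 1: ranking walks positions 3-2-4-6-1-5; Grove is ranked above Harvest even though Harvest lies between Grove and the peak Fika on the axis — preferences dip and rise again. Not single-peaked.
Faction 2 (peak Isola at position 2): ranking walks positions 2-3-4-5-1-6, expanding outward from the peak — single-peaked.
Faction 3 (peak Harvest at position 5): ranking walks positions 5-4-3-2-1-6, expanding outward from the peak — single-peaked.
Faction 4 (peak Harvest at position 5): ranking walks positions 5-6-4-3-2-1, expanding outward from the peak — single-peaked.
Faction 5: ranking walks positions 6-5-1-2-4-3; Cedar is ranked above Dumpling House even though Dumpling House lies between Cedar and the peak Grove on the axis — preferences dip and rise again. Not single-peaked.
Faction 6 (peak Grove at position 6): ranking walks positions 6-5-4-3-2-1, expanding outward from the peak — single-peaked.
Faction 7 (peak Dumpling House at position 4): ranking walks positions 4-3-5-2-1-6, expanding outward from the peak — single-peaked.
Faction 1 violates single-peakedness, so the profile is not single-peaked on this axis.

no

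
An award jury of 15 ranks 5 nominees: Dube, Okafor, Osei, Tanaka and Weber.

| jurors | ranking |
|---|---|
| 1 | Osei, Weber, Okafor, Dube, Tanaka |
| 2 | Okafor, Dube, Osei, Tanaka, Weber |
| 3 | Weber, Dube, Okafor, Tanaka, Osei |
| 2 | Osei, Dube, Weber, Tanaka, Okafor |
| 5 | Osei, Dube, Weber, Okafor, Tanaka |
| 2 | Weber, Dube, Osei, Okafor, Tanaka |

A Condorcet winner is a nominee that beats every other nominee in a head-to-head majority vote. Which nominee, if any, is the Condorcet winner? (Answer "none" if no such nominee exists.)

Pairwise majorities:
Dube vs Okafor: Dube wins 12–3.
Dube vs Osei: Osei wins 8–7.
Dube–Tanaka: Dube 15–0.
Dube vs Weber: Dube wins 9–6.
Okafor vs Osei: Osei, 10–5.
Okafor vs Tanaka: Okafor wins 13–2.
Okafor vs Weber: Weber, 13–2.
Osei–Tanaka: Osei 12–3.
Osei vs Weber: Osei wins 10–5.
Tanaka vs Weber: Weber wins 13–2.
Osei beats each of Dube, Okafor, Tanaka, Weber — Osei is the Condorcet winner.

Osei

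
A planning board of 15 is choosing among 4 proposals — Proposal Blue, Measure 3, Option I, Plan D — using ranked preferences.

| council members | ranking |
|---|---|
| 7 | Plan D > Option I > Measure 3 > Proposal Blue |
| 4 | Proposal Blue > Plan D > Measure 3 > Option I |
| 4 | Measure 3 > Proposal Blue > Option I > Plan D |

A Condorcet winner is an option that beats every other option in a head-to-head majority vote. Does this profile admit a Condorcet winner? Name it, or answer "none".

none

Head-to-head results (15 council members):
Proposal Blue–Measure 3: Measure 3 11–4.
Proposal Blue vs Option I: 4+4 = 8 for Proposal Blue, 7 for Option I — Proposal Blue by 8–7.
Proposal Blue vs Plan D: 4+4 = 8 for Proposal Blue, 7 for Plan D — Proposal Blue by 8–7.
Measure 3 vs Option I: Measure 3 is ranked higher on 4+4 = 8 ballots, Option I on 7. Measure 3 wins 8–7.
Measure 3 vs Plan D: Measure 3 preferred on 4 ballots; Plan D wins 11–4.
Option I–Plan D: Plan D 11–4.
No option is unbeaten: Proposal Blue loses to Measure 3; Measure 3 loses to Plan D; Option I loses to Proposal Blue; Plan D loses to Proposal Blue. In particular Proposal Blue → Plan D → Measure 3 → Proposal Blue is a majority cycle — no Condorcet winner exists.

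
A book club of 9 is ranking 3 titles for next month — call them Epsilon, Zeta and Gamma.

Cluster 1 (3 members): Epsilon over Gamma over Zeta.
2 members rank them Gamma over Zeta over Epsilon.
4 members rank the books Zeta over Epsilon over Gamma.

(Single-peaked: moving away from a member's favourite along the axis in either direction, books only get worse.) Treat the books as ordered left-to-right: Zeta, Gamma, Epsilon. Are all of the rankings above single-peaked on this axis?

no

Axis positions: Zeta=1, Gamma=2, Epsilon=3.
Cluster 1 (peak Epsilon at position 3): ranking walks positions 3-2-1, expanding outward from the peak — single-peaked.
Cluster 2 (peak Gamma at position 2): ranking walks positions 2-1-3, expanding outward from the peak — single-peaked.
Cluster 3: ranking walks positions 1-3-2; Epsilon is ranked above Gamma even though Gamma lies between Epsilon and the peak Zeta on the axis — preferences dip and rise again. Not single-peaked.
Cluster 3 violates single-peakedness, so the profile is not single-peaked on this axis.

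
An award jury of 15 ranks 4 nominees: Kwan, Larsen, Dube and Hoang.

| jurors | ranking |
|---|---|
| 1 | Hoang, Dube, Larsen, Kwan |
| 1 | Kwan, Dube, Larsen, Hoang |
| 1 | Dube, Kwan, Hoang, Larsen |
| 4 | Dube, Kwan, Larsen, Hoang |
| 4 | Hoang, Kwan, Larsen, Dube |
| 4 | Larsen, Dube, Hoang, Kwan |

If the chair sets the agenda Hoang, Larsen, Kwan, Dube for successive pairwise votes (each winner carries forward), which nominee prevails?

Round 1: Hoang vs Larsen — 6–9, Larsen advances.
Round 2: Larsen vs Kwan — 5–10, Kwan advances.
Round 3: Kwan vs Dube — 5–10, Dube advances.
Dube survives the agenda.

Dube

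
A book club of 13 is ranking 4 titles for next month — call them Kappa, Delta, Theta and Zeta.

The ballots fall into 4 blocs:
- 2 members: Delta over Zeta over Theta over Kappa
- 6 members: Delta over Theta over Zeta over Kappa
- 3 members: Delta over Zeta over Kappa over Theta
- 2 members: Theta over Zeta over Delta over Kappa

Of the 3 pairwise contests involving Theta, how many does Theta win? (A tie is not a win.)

2

Theta against each rival (13 members):
Theta–Kappa: Theta 10–3.
Theta vs Delta: 2 to 11, Delta.
Theta–Zeta: Theta 8–5.
Theta beats Kappa, Zeta; loses to Delta — 2 pairwise wins.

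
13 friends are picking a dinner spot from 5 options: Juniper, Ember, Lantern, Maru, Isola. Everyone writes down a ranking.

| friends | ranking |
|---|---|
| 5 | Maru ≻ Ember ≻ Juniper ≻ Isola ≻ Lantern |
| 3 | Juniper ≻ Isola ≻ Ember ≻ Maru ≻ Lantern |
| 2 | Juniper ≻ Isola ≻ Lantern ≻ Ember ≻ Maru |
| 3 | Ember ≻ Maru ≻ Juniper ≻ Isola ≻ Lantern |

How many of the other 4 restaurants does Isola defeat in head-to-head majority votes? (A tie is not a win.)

Isola against each rival (13 friends):
Isola vs Juniper: Juniper, 13–0.
Isola vs Ember: 3+2 = 5 for Isola, 8 for Ember — Ember by 8–5.
Isola–Lantern: Isola 13–0.
Isola vs Maru: Isola is ranked higher on 3+2 = 5 ballots, Maru on 8. Maru wins 8–5.
Isola beats Lantern; loses to Juniper, Ember, Maru — 1 pairwise win.

1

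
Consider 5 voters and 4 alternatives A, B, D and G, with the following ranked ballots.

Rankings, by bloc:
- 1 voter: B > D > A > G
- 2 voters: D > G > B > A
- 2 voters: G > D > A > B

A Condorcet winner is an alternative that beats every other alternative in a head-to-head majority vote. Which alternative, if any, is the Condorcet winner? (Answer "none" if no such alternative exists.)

Head-to-head results (5 voters):
A vs B: A is ranked higher on 2 ballots, B on 3. B wins 3–2.
A vs D: D wins 5–0.
A vs G: A is ranked higher on 1 ballot, G on 4. G wins 4–1.
B vs D: D, 4–1.
B vs G: B is ranked higher on 1 ballot, G on 4. G wins 4–1.
D–G: D 3–2.
Only D has no losses; D is the Condorcet winner.

D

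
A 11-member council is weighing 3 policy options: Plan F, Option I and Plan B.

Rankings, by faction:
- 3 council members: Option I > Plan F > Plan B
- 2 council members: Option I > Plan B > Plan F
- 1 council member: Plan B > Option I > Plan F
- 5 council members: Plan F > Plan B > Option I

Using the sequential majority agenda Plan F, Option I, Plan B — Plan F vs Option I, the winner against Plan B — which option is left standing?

Round 1: Plan F vs Option I — 5–6, Option I advances.
Round 2: Option I vs Plan B — 5–6, Plan B advances.
Plan B survives the agenda.

Plan B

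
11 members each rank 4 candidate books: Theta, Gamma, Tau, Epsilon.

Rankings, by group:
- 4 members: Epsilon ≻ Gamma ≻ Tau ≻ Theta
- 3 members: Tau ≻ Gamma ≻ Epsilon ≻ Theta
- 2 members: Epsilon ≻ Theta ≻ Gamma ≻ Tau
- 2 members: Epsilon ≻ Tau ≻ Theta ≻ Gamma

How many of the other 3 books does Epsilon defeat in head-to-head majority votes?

3

Epsilon against each rival (11 members):
Epsilon vs Theta: 11 to 0, Epsilon.
Epsilon vs Gamma: Epsilon wins 8–3.
Epsilon vs Tau: Epsilon, 8–3.
Epsilon beats Theta, Gamma, Tau — 3 pairwise wins.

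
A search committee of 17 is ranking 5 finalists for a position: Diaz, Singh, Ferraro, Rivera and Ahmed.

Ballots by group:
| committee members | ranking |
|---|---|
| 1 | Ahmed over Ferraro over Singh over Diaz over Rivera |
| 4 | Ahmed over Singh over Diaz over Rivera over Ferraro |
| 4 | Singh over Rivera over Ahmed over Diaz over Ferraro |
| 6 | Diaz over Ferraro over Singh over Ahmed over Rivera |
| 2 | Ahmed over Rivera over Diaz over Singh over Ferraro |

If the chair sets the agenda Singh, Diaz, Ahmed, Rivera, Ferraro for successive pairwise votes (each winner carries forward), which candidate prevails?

Round 1: Singh vs Diaz — 9–8, Singh advances.
Round 2: Singh vs Ahmed — 10–7, Singh advances.
Round 3: Singh vs Rivera — 15–2, Singh advances.
Round 4: Singh vs Ferraro — 10–7, Singh advances.
The agenda winner is Singh.

Singh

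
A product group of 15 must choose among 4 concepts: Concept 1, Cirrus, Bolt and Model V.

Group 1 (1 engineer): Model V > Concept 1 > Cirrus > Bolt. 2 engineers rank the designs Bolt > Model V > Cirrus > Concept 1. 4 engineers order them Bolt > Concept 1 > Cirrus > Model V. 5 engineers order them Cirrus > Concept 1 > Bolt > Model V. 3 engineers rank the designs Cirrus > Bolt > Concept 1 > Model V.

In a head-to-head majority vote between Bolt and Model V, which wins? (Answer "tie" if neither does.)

Bolt

Ballots ranking Bolt above Model V: 2 + 4 + 5 + 3 = 14.
Ballots ranking Model V above Bolt: 15 − 14 = 1.
Bolt wins the head-to-head 14–1.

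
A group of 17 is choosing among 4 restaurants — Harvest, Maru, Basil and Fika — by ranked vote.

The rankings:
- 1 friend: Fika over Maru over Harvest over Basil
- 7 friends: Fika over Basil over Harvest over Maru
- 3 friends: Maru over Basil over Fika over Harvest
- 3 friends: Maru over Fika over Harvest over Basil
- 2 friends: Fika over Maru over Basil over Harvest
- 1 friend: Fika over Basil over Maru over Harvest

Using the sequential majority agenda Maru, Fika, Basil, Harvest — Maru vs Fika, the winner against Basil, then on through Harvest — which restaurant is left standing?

Fika

Round 1: Maru vs Fika — 6–11, Fika advances.
Round 2: Fika vs Basil — 14–3, Fika advances.
Round 3: Fika vs Harvest — 17–0, Fika advances.
Fika survives the agenda.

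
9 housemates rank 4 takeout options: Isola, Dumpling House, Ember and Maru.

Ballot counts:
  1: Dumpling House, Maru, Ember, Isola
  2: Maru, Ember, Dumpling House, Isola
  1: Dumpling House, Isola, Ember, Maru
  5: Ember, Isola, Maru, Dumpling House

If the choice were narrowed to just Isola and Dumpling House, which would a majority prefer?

Isola

Ballots ranking Isola above Dumpling House: 5.
Ballots ranking Dumpling House above Isola: 9 − 5 = 4.
Isola wins the head-to-head 5–4.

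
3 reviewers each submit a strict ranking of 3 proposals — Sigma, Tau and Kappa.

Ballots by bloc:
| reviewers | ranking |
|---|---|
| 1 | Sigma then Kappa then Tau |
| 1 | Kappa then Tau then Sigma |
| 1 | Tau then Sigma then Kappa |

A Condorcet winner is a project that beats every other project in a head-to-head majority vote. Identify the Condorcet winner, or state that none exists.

Head-to-head results (3 reviewers):
Sigma vs Tau: Sigma is ranked higher on 1 ballot, Tau on 2. Tau wins 2–1.
Sigma vs Kappa: Sigma is ranked higher on 1+1 = 2 ballots, Kappa on 1. Sigma wins 2–1.
Tau vs Kappa: Tau is ranked higher on 1 ballot, Kappa on 2. Kappa wins 2–1.
Each project drops at least one matchup (Sigma loses to Tau; Tau loses to Kappa; Kappa loses to Sigma); the cycle Sigma beats Kappa beats Tau beats Sigma rules out a Condorcet winner.

none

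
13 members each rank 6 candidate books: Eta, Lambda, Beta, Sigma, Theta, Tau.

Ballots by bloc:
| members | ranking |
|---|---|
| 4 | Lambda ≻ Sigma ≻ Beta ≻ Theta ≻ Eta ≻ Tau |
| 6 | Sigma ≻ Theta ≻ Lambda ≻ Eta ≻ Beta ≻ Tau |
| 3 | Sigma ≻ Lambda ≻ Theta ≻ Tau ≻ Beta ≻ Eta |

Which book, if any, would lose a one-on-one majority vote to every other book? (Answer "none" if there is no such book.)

Pairwise majorities:
Eta vs Lambda: Lambda wins 13–0.
Eta vs Beta: Eta preferred on 6 ballots; Beta wins 7–6.
Eta–Sigma: Sigma 13–0.
Eta vs Theta: Eta is ranked higher on 0 ballots, Theta on 13. Theta wins 13–0.
Eta–Tau: Eta 10–3.
Lambda–Beta: Lambda 13–0.
Lambda vs Sigma: Sigma wins 9–4.
Lambda vs Theta: Lambda wins 7–6.
Lambda vs Tau: 4+6+3 = 13 for Lambda, 0 for Tau — Lambda by 13–0.
Beta vs Sigma: Sigma, 13–0.
Beta vs Theta: Theta, 9–4.
Beta vs Tau: Beta, 10–3.
Sigma vs Theta: Sigma, 13–0.
Sigma vs Tau: Sigma wins 13–0.
Theta vs Tau: Theta, 13–0.
Tau loses to every other book — it is the Condorcet loser.

Tau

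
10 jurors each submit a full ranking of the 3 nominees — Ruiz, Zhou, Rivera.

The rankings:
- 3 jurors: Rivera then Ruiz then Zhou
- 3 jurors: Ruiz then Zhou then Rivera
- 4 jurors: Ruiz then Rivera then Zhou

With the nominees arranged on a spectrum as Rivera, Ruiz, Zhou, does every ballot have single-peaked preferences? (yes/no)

Axis positions: Rivera=1, Ruiz=2, Zhou=3.
Cluster 1 (peak Rivera at position 1): ranking walks positions 1-2-3, expanding outward from the peak — single-peaked.
Cluster 2 (peak Ruiz at position 2): ranking walks positions 2-3-1, expanding outward from the peak — single-peaked.
Cluster 3 (peak Ruiz at position 2): ranking walks positions 2-1-3, expanding outward from the peak — single-peaked.
Every ranking is single-peaked on this axis.

yes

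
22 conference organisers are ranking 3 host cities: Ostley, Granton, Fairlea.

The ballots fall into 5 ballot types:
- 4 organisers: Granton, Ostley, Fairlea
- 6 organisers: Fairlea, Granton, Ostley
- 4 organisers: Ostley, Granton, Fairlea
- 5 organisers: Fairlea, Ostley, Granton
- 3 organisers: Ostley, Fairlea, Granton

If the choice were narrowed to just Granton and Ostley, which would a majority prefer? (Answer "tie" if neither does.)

Ostley

Ballots ranking Granton above Ostley: 4 + 6 = 10.
Ballots ranking Ostley above Granton: 22 − 10 = 12.
Ostley wins the head-to-head 12–10.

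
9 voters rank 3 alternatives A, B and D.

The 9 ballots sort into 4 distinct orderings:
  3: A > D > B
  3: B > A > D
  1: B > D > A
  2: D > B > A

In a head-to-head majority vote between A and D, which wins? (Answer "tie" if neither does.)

A

Ballots ranking A above D: 3 + 3 = 6.
Ballots ranking D above A: 9 − 6 = 3.
A wins the head-to-head 6–3.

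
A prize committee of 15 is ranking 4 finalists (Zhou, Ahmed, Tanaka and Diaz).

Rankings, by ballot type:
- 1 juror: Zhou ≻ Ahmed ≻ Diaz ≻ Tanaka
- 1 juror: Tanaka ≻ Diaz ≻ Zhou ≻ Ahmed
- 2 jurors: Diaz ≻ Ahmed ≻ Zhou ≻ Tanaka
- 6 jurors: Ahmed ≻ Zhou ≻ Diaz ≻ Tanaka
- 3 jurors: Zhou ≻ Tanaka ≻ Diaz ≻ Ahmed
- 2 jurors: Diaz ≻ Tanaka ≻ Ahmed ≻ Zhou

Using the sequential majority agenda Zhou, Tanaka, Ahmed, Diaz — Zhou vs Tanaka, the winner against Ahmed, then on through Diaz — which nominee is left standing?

Diaz

Round 1: Zhou vs Tanaka — 12–3, Zhou advances.
Round 2: Zhou vs Ahmed — 5–10, Ahmed advances.
Round 3: Ahmed vs Diaz — 7–8, Diaz advances.
The agenda winner is Diaz.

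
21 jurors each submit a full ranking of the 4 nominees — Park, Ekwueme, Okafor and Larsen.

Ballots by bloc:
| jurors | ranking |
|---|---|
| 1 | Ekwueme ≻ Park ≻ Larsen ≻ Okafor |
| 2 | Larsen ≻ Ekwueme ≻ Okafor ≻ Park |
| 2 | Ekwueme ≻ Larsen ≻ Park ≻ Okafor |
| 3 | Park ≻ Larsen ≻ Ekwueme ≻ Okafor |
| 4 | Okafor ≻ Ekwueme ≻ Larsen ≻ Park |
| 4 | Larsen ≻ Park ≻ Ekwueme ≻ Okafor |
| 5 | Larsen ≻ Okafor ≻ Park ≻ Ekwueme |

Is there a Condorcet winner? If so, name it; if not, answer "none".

Head-to-head results (21 jurors):
Park vs Ekwueme: Park is ranked higher on 3+4+5 = 12 ballots, Ekwueme on 9. Park wins 12–9.
Park vs Okafor: Park is ranked higher on 1+2+3+4 = 10 ballots, Okafor on 11. Okafor wins 11–10.
Park vs Larsen: Park preferred on 1+3 = 4 ballots; Larsen wins 17–4.
Ekwueme vs Okafor: 12 to 9, Ekwueme.
Ekwueme vs Larsen: 1+2+4 = 7 for Ekwueme, 14 for Larsen — Larsen by 14–7.
Okafor vs Larsen: Okafor is ranked higher on 4 ballots, Larsen on 17. Larsen wins 17–4.
Larsen defeats every rival head-to-head and is the Condorcet winner.

Larsen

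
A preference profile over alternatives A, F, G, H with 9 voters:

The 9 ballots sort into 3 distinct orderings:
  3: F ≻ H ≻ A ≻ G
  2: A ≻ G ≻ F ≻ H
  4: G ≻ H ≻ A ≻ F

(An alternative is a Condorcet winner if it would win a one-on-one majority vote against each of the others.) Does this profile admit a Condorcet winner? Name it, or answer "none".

none

Pairwise majorities:
A vs F: A, 6–3.
A–G: A 5–4.
A vs H: H, 7–2.
F–G: G 6–3.
F vs H: F, 5–4.
G vs H: G, 6–3.
Every alternative loses at least once (A loses to H; F loses to A; G loses to A; H loses to F). The majority relation contains the cycle A → F → H → A, so there is no Condorcet winner.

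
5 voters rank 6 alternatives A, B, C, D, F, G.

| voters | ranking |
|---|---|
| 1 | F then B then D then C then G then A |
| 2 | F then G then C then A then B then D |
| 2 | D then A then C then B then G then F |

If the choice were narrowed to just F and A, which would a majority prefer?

F

Ballots ranking F above A: 1 + 2 = 3.
Ballots ranking A above F: 5 − 3 = 2.
F wins the head-to-head 3–2.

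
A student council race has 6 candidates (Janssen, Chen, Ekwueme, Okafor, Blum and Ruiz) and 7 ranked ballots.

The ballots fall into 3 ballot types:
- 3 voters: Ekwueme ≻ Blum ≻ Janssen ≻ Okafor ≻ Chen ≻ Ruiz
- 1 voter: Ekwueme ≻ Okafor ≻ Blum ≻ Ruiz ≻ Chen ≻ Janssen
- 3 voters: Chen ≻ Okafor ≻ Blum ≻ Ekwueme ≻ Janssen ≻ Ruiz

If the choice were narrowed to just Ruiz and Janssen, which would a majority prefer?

Janssen

Ballots ranking Ruiz above Janssen: 1.
Ballots ranking Janssen above Ruiz: 7 − 1 = 6.
Janssen wins the head-to-head 6–1.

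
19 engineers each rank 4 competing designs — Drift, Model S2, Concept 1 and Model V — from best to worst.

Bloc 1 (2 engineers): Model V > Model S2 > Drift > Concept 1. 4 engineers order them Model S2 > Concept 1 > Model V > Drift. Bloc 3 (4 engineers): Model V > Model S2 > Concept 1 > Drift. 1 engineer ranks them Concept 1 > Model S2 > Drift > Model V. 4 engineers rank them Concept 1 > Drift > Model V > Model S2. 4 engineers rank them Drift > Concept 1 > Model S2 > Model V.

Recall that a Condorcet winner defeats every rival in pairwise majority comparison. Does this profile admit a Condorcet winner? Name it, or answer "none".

none

Pairwise majorities:
Drift vs Model S2: Drift preferred on 4+4 = 8 ballots; Model S2 wins 11–8.
Drift vs Concept 1: Drift is ranked higher on 2+4 = 6 ballots, Concept 1 on 13. Concept 1 wins 13–6.
Drift vs Model V: 9 to 10, Model V.
Model S2 vs Concept 1: Model S2 preferred on 2+4+4 = 10 ballots; Model S2 wins 10–9.
Model S2 vs Model V: 9 to 10, Model V.
Concept 1 vs Model V: 4+1+4+4 = 13 for Concept 1, 6 for Model V — Concept 1 by 13–6.
Each design drops at least one matchup (Drift loses to Model S2; Model S2 loses to Model V; Concept 1 loses to Model S2; Model V loses to Concept 1); the cycle Model S2 > Concept 1 > Model V > Model S2 rules out a Condorcet winner.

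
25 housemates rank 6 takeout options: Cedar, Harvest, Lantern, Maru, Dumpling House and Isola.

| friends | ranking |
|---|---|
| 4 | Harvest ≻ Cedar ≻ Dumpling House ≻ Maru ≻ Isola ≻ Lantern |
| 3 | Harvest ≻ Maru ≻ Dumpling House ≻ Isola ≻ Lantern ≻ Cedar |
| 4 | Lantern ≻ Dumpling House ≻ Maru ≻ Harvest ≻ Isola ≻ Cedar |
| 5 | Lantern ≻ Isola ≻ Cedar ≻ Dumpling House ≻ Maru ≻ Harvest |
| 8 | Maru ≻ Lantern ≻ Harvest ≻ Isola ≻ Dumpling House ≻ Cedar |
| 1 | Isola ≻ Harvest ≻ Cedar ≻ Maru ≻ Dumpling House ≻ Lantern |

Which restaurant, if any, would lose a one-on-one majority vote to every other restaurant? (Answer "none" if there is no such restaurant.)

Pairwise majorities:
Cedar vs Harvest: Cedar preferred on 5 ballots; Harvest wins 20–5.
Cedar–Lantern: Lantern 20–5.
Cedar–Maru: Maru 15–10.
Cedar vs Dumpling House: Cedar preferred on 4+5+1 = 10 ballots; Dumpling House wins 15–10.
Cedar vs Isola: Isola wins 21–4.
Harvest vs Lantern: 4+3+1 = 8 for Harvest, 17 for Lantern — Lantern by 17–8.
Harvest vs Maru: Maru, 17–8.
Harvest vs Dumpling House: Harvest is ranked higher on 4+3+8+1 = 16 ballots, Dumpling House on 9. Harvest wins 16–9.
Harvest vs Isola: Harvest, 19–6.
Lantern vs Maru: 4+5 = 9 for Lantern, 16 for Maru — Maru by 16–9.
Lantern vs Dumpling House: Lantern wins 17–8.
Lantern vs Isola: Lantern, 17–8.
Maru–Dumpling House: Dumpling House 13–12.
Maru–Isola: Maru 19–6.
Dumpling House vs Isola: Isola, 14–11.
Cedar is beaten in every head-to-head and is the Condorcet loser.

Cedar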